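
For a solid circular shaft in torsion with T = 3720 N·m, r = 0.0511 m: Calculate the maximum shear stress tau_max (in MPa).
Model: a solid circular shaft in torsion, so tau_max = (2·T) / (π·r^3).
Substitute:
  tau_max = (2 × 3720) / (π × 0.0511^3)
  tau_max = 1.775 × 10⁷ Pa
Convert: tau_max = 1.775 × 10⁷ Pa = 17.75 MPa
Final answer: tau_max = 17.75 MPa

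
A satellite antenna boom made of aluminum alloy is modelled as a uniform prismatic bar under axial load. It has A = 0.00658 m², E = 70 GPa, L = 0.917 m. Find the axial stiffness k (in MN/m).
Model: a uniform prismatic bar under axial load, so k = (A·E) / L.
Convert to SI units:
  E = 70 GPa = 7 × 10¹⁰ Pa
Substitute:
  k = (0.00658 × (7 × 10¹⁰)) / 0.917
  k = 5.023 × 10⁸ N/m
Convert: k = 5.023 × 10⁸ N/m = 502.3 MN/m
Final answer: k = 502.3 MN/m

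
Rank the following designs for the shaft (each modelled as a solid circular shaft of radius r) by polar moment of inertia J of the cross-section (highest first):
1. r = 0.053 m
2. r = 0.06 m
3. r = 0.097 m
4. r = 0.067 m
Model: a solid circular shaft of radius r, so J = (π·r^4) / 2 (SI units).
  Case 1: J = (π × 0.053^4) / 2 = 1.239 × 10⁻⁵ m⁴
  Case 2: J = (π × 0.06^4) / 2 = 2.036 × 10⁻⁵ m⁴
  Case 3: J = (π × 0.097^4) / 2 = 0.0001391 m⁴
  Case 4: J = (π × 0.067^4) / 2 = 3.165 × 10⁻⁵ m⁴
Ordering: 0.0001391 m⁴ (case 3) > 3.165 × 10⁻⁵ m⁴ (case 4) > 2.036 × 10⁻⁵ m⁴ (case 2) > 1.239 × 10⁻⁵ m⁴ (case 1)
Final answer: 3, 4, 2, 1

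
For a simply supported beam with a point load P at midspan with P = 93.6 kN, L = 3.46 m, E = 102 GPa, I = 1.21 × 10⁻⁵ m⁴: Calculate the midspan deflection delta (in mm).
Model: a simply supported beam with a point load P at midspan, so delta = (P·L^3) / (48·E·I).
Convert to SI units:
  P = 93.6 kN = 93600 N
  E = 102 GPa = 1.02 × 10¹¹ Pa
Substitute:
  delta = (93600 × 3.46^3) / (48 × (1.02 × 10¹¹) × (1.21 × 10⁻⁵))
  delta = 0.06545 m
Convert: delta = 0.06545 m = 65.45 mm
Final answer: delta = 65.45 mm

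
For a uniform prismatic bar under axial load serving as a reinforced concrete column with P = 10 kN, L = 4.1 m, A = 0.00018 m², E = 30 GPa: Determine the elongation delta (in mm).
Model: a uniform prismatic bar under axial load, so delta = (P·L) / (A·E).
Convert to SI units:
  P = 10 kN = 10000 N
  E = 30 GPa = 3 × 10¹⁰ Pa
Substitute:
  delta = (10000 × 4.1) / (0.00018 × (3 × 10¹⁰))
  delta = 0.007593 m
Convert: delta = 0.007593 m = 7.593 mm
Final answer: delta = 7.593 mm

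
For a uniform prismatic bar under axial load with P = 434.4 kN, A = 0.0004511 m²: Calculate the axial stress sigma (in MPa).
Model: a uniform prismatic bar under axial load, so sigma = P / A.
Convert to SI units:
  P = 434.4 kN = 434400 N
Substitute:
  sigma = 434400 / 0.0004511
  sigma = 9.63 × 10⁸ Pa
Convert: sigma = 9.63 × 10⁸ Pa = 963 MPa
Final answer: sigma = 963 MPa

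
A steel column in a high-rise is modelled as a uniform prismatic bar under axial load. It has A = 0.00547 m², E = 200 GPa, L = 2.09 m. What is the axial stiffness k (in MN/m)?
Model: a uniform prismatic bar under axial load, so k = (A·E) / L.
Convert to SI units:
  E = 200 GPa = 2 × 10¹¹ Pa
Substitute:
  k = (0.00547 × (2 × 10¹¹)) / 2.09
  k = 5.234 × 10⁸ N/m
Convert: k = 5.234 × 10⁸ N/m = 523.4 MN/m
Final answer: k = 523.4 MN/m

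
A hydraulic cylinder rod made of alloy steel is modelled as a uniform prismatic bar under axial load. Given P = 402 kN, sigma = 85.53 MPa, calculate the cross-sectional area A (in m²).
Model: a uniform prismatic bar under axial load, so sigma = P / A.
Solve for A: A = P / sigma.
Convert to SI units:
  P = 402 kN = 402000 N
  sigma = 85.53 MPa = 8.553 × 10⁷ Pa
Substitute:
  A = 402000 / (8.553 × 10⁷)
  A = 0.0047 m²
Final answer: A = 0.0047 m²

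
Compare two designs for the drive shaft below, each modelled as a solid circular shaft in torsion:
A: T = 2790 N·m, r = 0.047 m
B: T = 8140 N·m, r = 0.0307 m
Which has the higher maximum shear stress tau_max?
Model: a solid circular shaft in torsion, so tau_max = (2·T) / (π·r^3) (SI units).
  A: tau_max = (2 × 2790) / (π × 0.047^3) = 1.711 × 10⁷ Pa = 17.11 MPa
  B: tau_max = (2 × 8140) / (π × 0.0307^3) = 1.791 × 10⁸ Pa = 179.1 MPa
179.1 MPa > 17.11 MPa, so B is larger.
Final answer: B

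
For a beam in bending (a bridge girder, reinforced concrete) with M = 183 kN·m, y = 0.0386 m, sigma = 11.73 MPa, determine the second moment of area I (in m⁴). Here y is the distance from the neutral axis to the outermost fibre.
Model: a beam in bending, so sigma = (M·y) / I.
Solve for I: I = (M·y) / sigma.
Convert to SI units:
  M = 183 kN·m = 183000 N·m
  sigma = 11.73 MPa = 1.173 × 10⁷ Pa
Substitute:
  I = (183000 × 0.0386) / (1.173 × 10⁷)
  I = 0.0006022 m⁴
Final answer: I = 0.0006022 m⁴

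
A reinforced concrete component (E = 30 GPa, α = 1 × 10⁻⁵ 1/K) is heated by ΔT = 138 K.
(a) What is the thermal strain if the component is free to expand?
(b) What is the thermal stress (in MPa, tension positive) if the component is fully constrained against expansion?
(a) Free thermal strain ε_th = α·ΔT = (1 × 10⁻⁵) × 138 = 0.00138
(b) Fully constrained, the expansion is suppressed, so σ = -E·α·ΔT. Convert E = 30 GPa = 3 × 10¹⁰ Pa.
  σ = -(3 × 10¹⁰) × (1 × 10⁻⁵) × 138 = -4.14 × 10⁷ Pa = -41.4 MPa (compressive)
Final answer: (a) ε_th = 0.00138, (b) σ = -41.4 MPa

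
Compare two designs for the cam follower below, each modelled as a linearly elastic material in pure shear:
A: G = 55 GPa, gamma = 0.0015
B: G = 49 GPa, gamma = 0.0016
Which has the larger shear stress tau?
Model: a linearly elastic material in pure shear, so tau = G·gamma (SI units).
  A: tau = (5.5 × 10¹⁰) × 0.0015 = 8.25 × 10⁷ Pa = 82.5 MPa
  B: tau = (4.9 × 10¹⁰) × 0.0016 = 7.84 × 10⁷ Pa = 78.4 MPa
82.5 MPa > 78.4 MPa, so A is larger.
Final answer: A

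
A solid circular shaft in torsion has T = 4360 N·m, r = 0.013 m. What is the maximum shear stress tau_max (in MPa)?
Model: a solid circular shaft in torsion, so tau_max = (2·T) / (π·r^3).
Substitute:
  tau_max = (2 × 4360) / (π × 0.013^3)
  tau_max = 1.263 × 10⁹ Pa
Convert: tau_max = 1.263 × 10⁹ Pa = 1263 MPa
Final answer: tau_max = 1263 MPa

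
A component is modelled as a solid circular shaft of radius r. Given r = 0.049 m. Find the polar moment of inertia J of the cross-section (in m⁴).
Model: a solid circular shaft of radius r, so J = (π·r^4) / 2.
Substitute:
  J = (π × 0.049^4) / 2
  J = 9.055 × 10⁻⁶ m⁴
Final answer: J = 9.055 × 10⁻⁶ m⁴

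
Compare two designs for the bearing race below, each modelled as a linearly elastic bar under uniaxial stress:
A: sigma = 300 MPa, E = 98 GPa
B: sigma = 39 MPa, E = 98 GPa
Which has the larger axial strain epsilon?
Model: a linearly elastic bar under uniaxial stress, so epsilon = sigma / E (SI units).
  A: epsilon = (3 × 10⁸) / (9.8 × 10¹⁰) = 0.003061
  B: epsilon = (3.9 × 10⁷) / (9.8 × 10¹⁰) = 0.000398
0.003061 > 0.000398, so A is larger.
Final answer: A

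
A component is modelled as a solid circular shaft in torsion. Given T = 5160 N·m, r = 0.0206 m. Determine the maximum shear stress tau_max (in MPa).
Model: a solid circular shaft in torsion, so tau_max = (2·T) / (π·r^3).
Substitute:
  tau_max = (2 × 5160) / (π × 0.0206^3)
  tau_max = 3.758 × 10⁸ Pa
Convert: tau_max = 3.758 × 10⁸ Pa = 375.8 MPa
Final answer: tau_max = 375.8 MPa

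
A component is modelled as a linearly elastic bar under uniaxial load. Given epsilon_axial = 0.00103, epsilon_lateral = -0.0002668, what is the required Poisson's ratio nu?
Model: a linearly elastic bar under uniaxial load, so epsilon_lateral = -nu·epsilon_axial.
Solve for nu: nu = -epsilon_lateral / epsilon_axial.
Substitute:
  nu = -(-0.0002668) / 0.00103
  nu = 0.259
Final answer: nu = 0.259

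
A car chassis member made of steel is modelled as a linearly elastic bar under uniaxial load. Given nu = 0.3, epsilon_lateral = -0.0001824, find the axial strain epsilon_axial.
Model: a linearly elastic bar under uniaxial load, so epsilon_lateral = -nu·epsilon_axial.
Solve for epsilon_axial: epsilon_axial = -epsilon_lateral / nu.
Substitute:
  epsilon_axial = -(-0.0001824) / 0.3
  epsilon_axial = 0.000608
Final answer: epsilon_axial = 0.000608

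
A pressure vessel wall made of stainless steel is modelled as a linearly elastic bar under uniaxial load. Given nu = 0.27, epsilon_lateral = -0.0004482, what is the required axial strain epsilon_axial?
Model: a linearly elastic bar under uniaxial load, so epsilon_lateral = -nu·epsilon_axial.
Solve for epsilon_axial: epsilon_axial = -epsilon_lateral / nu.
Substitute:
  epsilon_axial = -(-0.0004482) / 0.27
  epsilon_axial = 0.00166
Final answer: epsilon_axial = 0.00166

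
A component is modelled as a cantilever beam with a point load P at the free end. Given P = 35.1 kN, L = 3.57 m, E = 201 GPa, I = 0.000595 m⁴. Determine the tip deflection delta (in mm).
Model: a cantilever beam with a point load P at the free end, so delta = (P·L^3) / (3·E·I).
Convert to SI units:
  P = 35.1 kN = 35100 N
  E = 201 GPa = 2.01 × 10¹¹ Pa
Substitute:
  delta = (35100 × 3.57^3) / (3 × (2.01 × 10¹¹) × 0.000595)
  delta = 0.004451 m
Convert: delta = 0.004451 m = 4.451 mm
Final answer: delta = 4.451 mm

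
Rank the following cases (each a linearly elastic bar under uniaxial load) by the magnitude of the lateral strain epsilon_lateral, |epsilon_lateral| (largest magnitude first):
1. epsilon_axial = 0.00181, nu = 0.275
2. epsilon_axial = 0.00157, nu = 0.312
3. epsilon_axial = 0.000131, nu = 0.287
Model: a linearly elastic bar under uniaxial load, so epsilon_lateral = -nu·epsilon_axial (SI units).
  Case 1: epsilon_lateral = -(0.275 × 0.00181) = -0.0004978
  Case 2: epsilon_lateral = -(0.312 × 0.00157) = -0.0004898
  Case 3: epsilon_lateral = -(0.287 × 0.000131) = -3.76 × 10⁻⁵
Ordering by |epsilon_lateral|: 0.0004978 (case 1) > 0.0004898 (case 2) > 3.76 × 10⁻⁵ (case 3)
Final answer: 1, 2, 3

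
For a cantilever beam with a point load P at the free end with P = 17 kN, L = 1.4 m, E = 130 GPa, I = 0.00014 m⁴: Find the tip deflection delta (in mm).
Model: a cantilever beam with a point load P at the free end, so delta = (P·L^3) / (3·E·I).
Convert to SI units:
  P = 17 kN = 17000 N
  E = 130 GPa = 1.3 × 10¹¹ Pa
Substitute:
  delta = (17000 × 1.4^3) / (3 × (1.3 × 10¹¹) × 0.00014)
  delta = 0.0008544 m
Convert: delta = 0.0008544 m = 0.8544 mm
Final answer: delta = 0.8544 mm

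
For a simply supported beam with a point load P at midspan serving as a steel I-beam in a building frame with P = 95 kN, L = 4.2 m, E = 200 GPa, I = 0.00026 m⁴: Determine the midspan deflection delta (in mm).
Model: a simply supported beam with a point load P at midspan, so delta = (P·L^3) / (48·E·I).
Convert to SI units:
  P = 95 kN = 95000 N
  E = 200 GPa = 2 × 10¹¹ Pa
Substitute:
  delta = (95000 × 4.2^3) / (48 × (2 × 10¹¹) × 0.00026)
  delta = 0.00282 m
Convert: delta = 0.00282 m = 2.82 mm
Final answer: delta = 2.82 mm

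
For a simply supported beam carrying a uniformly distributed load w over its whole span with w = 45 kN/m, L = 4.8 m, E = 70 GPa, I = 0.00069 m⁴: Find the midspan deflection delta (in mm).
Model: a simply supported beam carrying a uniformly distributed load w over its whole span, so delta = (5·w·L^4) / (384·E·I).
Convert to SI units:
  w = 45 kN/m = 45000 N/m
  E = 70 GPa = 7 × 10¹⁰ Pa
Substitute:
  delta = (5 × 45000 × 4.8^4) / (384 × (7 × 10¹⁰) × 0.00069)
  delta = 0.00644 m
Convert: delta = 0.00644 m = 6.44 mm
Final answer: delta = 6.44 mm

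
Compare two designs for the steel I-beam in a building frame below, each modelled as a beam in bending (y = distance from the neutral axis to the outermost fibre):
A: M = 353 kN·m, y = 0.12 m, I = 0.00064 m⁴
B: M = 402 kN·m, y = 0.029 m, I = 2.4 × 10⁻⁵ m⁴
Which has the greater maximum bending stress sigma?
Model: a beam in bending (y = distance from the neutral axis to the outermost fibre), so sigma = (M·y) / I (SI units).
  A: sigma = (353000 × 0.12) / 0.00064 = 6.619 × 10⁷ Pa = 66.19 MPa
  B: sigma = (402000 × 0.029) / (2.4 × 10⁻⁵) = 4.858 × 10⁸ Pa = 485.8 MPa
485.8 MPa > 66.19 MPa, so B is larger.
Final answer: B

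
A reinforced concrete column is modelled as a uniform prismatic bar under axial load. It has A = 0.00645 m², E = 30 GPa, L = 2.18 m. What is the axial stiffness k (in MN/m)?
Model: a uniform prismatic bar under axial load, so k = (A·E) / L.
Convert to SI units:
  E = 30 GPa = 3 × 10¹⁰ Pa
Substitute:
  k = (0.00645 × (3 × 10¹⁰)) / 2.18
  k = 8.876 × 10⁷ N/m
Convert: k = 8.876 × 10⁷ N/m = 88.76 MN/m
Final answer: k = 88.76 MN/m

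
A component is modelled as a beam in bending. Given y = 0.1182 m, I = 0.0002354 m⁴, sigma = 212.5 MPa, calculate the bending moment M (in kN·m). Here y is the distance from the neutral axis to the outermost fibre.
Model: a beam in bending, so sigma = (M·y) / I.
Solve for M: M = (sigma·I) / y.
Convert to SI units:
  sigma = 212.5 MPa = 2.125 × 10⁸ Pa
Substitute:
  M = ((2.125 × 10⁸) × 0.0002354) / 0.1182
  M = 423200 N·m
Convert: M = 423200 N·m = 423.2 kN·m
Final answer: M = 423.2 kN·m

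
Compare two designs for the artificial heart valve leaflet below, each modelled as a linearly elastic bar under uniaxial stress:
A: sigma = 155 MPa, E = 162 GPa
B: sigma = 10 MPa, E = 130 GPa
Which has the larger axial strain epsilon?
Model: a linearly elastic bar under uniaxial stress, so epsilon = sigma / E (SI units).
  A: epsilon = (1.55 × 10⁸) / (1.62 × 10¹¹) = 0.0009568
  B: epsilon = (1 × 10⁷) / (1.3 × 10¹¹) = 7.692 × 10⁻⁵
0.0009568 > 7.692 × 10⁻⁵, so A is larger.
Final answer: A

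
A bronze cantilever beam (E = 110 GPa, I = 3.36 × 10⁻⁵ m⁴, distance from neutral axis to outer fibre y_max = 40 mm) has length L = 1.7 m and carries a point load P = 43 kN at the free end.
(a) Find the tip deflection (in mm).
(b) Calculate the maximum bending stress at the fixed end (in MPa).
(a) Tip deflection of a cantilever with an end point load: δ = P·L^3 / (3·E·I). Convert P = 43 kN = 43000 N, E = 110 GPa = 1.1 × 10¹¹ Pa.
  δ = (43000 × 1.7^3) / (3 × (1.1 × 10¹¹) × (3.36 × 10⁻⁵)) = 0.01905 m = 19.05 mm
(b) Maximum bending moment at the fixed end: M = P·L = 43000 × 1.7 = 73100 N·m. Convert y_max = 40 mm = 0.04 m.
  σ = M·y_max / I = (73100 × 0.04) / (3.36 × 10⁻⁵) = 8.702 × 10⁷ Pa = 87.02 MPa
Final answer: (a) δ = 19.05 mm, (b) σ = 87.02 MPa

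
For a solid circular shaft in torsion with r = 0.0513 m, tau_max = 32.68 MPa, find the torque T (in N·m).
Model: a solid circular shaft in torsion, so tau_max = (2·T) / (π·r^3).
Solve for T: T = (π·tau_max·r^3) / 2.
Convert to SI units:
  tau_max = 32.68 MPa = 3.268 × 10⁷ Pa
Substitute:
  T = (π × (3.268 × 10⁷) × 0.0513^3) / 2
  T = 6930 N·m
Final answer: T = 6930 N·m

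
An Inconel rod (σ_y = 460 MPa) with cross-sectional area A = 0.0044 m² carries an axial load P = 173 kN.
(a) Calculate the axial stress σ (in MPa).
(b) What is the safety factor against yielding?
(a) Axial stress σ = P/A. Convert P = 173 kN = 173000 N.
  σ = 173000 / 0.0044 = 3.932 × 10⁷ Pa = 39.32 MPa
(b) Safety factor SF = σ_y/σ = 460 / 39.32 = 11.7
Final answer: (a) σ = 39.32 MPa, (b) SF = 11.7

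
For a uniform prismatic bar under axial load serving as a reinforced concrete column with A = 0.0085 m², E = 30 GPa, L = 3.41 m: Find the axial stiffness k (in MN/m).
Model: a uniform prismatic bar under axial load, so k = (A·E) / L.
Convert to SI units:
  E = 30 GPa = 3 × 10¹⁰ Pa
Substitute:
  k = (0.0085 × (3 × 10¹⁰)) / 3.41
  k = 7.478 × 10⁷ N/m
Convert: k = 7.478 × 10⁷ N/m = 74.78 MN/m
Final answer: k = 74.78 MN/m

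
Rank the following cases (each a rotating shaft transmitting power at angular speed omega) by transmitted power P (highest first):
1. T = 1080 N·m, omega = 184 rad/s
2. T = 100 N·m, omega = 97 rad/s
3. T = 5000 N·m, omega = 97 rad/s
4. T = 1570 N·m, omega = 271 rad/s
Model: a rotating shaft transmitting power at angular speed omega, so P = T·omega (SI units).
  Case 1: P = 1080 × 184 = 198700 W = 198.7 kW
  Case 2: P = 100 × 97 = 9700 W = 9.7 kW
  Case 3: P = 5000 × 97 = 485000 W = 485 kW
  Case 4: P = 1570 × 271 = 425500 W = 425.5 kW
Ordering: 485 kW (case 3) > 425.5 kW (case 4) > 198.7 kW (case 1) > 9.7 kW (case 2)
Final answer: 3, 4, 1, 2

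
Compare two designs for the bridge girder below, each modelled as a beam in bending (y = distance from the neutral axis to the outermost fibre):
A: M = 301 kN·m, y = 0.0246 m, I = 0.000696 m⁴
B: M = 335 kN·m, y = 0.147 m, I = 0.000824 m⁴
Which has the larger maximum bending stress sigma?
Model: a beam in bending (y = distance from the neutral axis to the outermost fibre), so sigma = (M·y) / I (SI units).
  A: sigma = (301000 × 0.0246) / 0.000696 = 1.064 × 10⁷ Pa = 10.64 MPa
  B: sigma = (335000 × 0.147) / 0.000824 = 5.976 × 10⁷ Pa = 59.76 MPa
59.76 MPa > 10.64 MPa, so B is larger.
Final answer: B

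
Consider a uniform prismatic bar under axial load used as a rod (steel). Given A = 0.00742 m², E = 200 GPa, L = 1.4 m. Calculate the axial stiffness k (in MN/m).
Model: a uniform prismatic bar under axial load, so k = (A·E) / L.
Convert to SI units:
  E = 200 GPa = 2 × 10¹¹ Pa
Substitute:
  k = (0.00742 × (2 × 10¹¹)) / 1.4
  k = 1.06 × 10⁹ N/m
Convert: k = 1.06 × 10⁹ N/m = 1060 MN/m
Final answer: k = 1060 MN/m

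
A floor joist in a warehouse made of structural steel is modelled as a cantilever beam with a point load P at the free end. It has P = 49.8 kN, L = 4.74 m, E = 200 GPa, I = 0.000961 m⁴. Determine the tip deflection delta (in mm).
Model: a cantilever beam with a point load P at the free end, so delta = (P·L^3) / (3·E·I).
Convert to SI units:
  P = 49.8 kN = 49800 N
  E = 200 GPa = 2 × 10¹¹ Pa
Substitute:
  delta = (49800 × 4.74^3) / (3 × (2 × 10¹¹) × 0.000961)
  delta = 0.009198 m
Convert: delta = 0.009198 m = 9.198 mm
Final answer: delta = 9.198 mm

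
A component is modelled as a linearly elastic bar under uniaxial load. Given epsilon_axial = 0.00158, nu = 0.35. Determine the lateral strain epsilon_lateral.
Model: a linearly elastic bar under uniaxial load, so epsilon_lateral = -nu·epsilon_axial.
Substitute:
  epsilon_lateral = -(0.35 × 0.00158)
  epsilon_lateral = -0.000553
Final answer: epsilon_lateral = -0.000553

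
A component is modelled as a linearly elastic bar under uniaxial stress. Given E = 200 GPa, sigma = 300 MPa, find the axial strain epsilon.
Model: a linearly elastic bar under uniaxial stress, so sigma = E·epsilon.
Solve for epsilon: epsilon = sigma / E.
Convert to SI units:
  E = 200 GPa = 2 × 10¹¹ Pa
  sigma = 300 MPa = 3 × 10⁸ Pa
Substitute:
  epsilon = (3 × 10⁸) / (2 × 10¹¹)
  epsilon = 0.0015
Final answer: epsilon = 0.0015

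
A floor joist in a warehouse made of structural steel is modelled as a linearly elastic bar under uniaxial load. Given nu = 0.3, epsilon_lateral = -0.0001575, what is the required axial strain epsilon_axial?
Model: a linearly elastic bar under uniaxial load, so epsilon_lateral = -nu·epsilon_axial.
Solve for epsilon_axial: epsilon_axial = -epsilon_lateral / nu.
Substitute:
  epsilon_axial = -(-0.0001575) / 0.3
  epsilon_axial = 0.000525
Final answer: epsilon_axial = 0.000525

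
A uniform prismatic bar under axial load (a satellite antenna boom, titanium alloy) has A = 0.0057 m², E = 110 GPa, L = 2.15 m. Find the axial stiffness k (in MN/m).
Model: a uniform prismatic bar under axial load, so k = (A·E) / L.
Convert to SI units:
  E = 110 GPa = 1.1 × 10¹¹ Pa
Substitute:
  k = (0.0057 × (1.1 × 10¹¹)) / 2.15
  k = 2.916 × 10⁸ N/m
Convert: k = 2.916 × 10⁸ N/m = 291.6 MN/m
Final answer: k = 291.6 MN/m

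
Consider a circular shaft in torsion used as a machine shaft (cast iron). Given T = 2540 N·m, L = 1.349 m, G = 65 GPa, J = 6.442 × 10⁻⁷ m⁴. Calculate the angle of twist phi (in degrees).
Model: a circular shaft in torsion, so phi = (T·L) / (G·J).
Convert to SI units:
  G = 65 GPa = 6.5 × 10¹⁰ Pa
Substitute:
  phi = (2540 × 1.349) / ((6.5 × 10¹⁰) × (6.442 × 10⁻⁷))
  phi = 0.08183 rad
Convert to degrees: phi = 0.08183 × 180/π = 4.689°
Final answer: phi = 4.689°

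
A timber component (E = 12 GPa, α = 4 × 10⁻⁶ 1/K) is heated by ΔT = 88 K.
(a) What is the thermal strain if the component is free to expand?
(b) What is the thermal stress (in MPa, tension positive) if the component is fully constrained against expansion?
(a) Free thermal strain ε_th = α·ΔT = (4 × 10⁻⁶) × 88 = 0.000352
(b) Fully constrained, the expansion is suppressed, so σ = -E·α·ΔT. Convert E = 12 GPa = 1.2 × 10¹⁰ Pa.
  σ = -(1.2 × 10¹⁰) × (4 × 10⁻⁶) × 88 = -4.224 × 10⁶ Pa = -4.224 MPa (compressive)
Final answer: (a) ε_th = 0.000352, (b) σ = -4.224 MPa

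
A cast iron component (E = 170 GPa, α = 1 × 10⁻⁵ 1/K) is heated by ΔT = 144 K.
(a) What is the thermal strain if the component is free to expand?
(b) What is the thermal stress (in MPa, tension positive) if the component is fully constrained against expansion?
(a) Free thermal strain ε_th = α·ΔT = (1 × 10⁻⁵) × 144 = 0.00144
(b) Fully constrained, the expansion is suppressed, so σ = -E·α·ΔT. Convert E = 170 GPa = 1.7 × 10¹¹ Pa.
  σ = -(1.7 × 10¹¹) × (1 × 10⁻⁵) × 144 = -2.448 × 10⁸ Pa = -244.8 MPa (compressive)
Final answer: (a) ε_th = 0.00144, (b) σ = -244.8 MPa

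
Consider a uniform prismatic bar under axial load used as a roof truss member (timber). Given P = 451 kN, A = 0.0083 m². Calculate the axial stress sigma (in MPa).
Model: a uniform prismatic bar under axial load, so sigma = P / A.
Convert to SI units:
  P = 451 kN = 451000 N
Substitute:
  sigma = 451000 / 0.0083
  sigma = 5.434 × 10⁷ Pa
Convert: sigma = 5.434 × 10⁷ Pa = 54.34 MPa
Final answer: sigma = 54.34 MPa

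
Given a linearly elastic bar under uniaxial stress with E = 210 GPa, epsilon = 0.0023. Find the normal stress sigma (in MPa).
Model: a linearly elastic bar under uniaxial stress, so sigma = E·epsilon.
Convert to SI units:
  E = 210 GPa = 2.1 × 10¹¹ Pa
Substitute:
  sigma = (2.1 × 10¹¹) × 0.0023
  sigma = 4.83 × 10⁸ Pa
Convert: sigma = 4.83 × 10⁸ Pa = 483 MPa
Final answer: sigma = 483 MPa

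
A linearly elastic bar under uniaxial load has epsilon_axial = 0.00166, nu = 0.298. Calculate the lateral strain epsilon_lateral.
Model: a linearly elastic bar under uniaxial load, so epsilon_lateral = -nu·epsilon_axial.
Substitute:
  epsilon_lateral = -(0.298 × 0.00166)
  epsilon_lateral = -0.0004947
Final answer: epsilon_lateral = -0.0004947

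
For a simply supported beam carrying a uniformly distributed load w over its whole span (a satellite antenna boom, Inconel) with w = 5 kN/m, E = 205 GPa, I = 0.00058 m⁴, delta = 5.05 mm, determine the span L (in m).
Model: a simply supported beam carrying a uniformly distributed load w over its whole span, so delta = (5·w·L^4) / (384·E·I).
Solve for L: L = ((384·delta·E·I) / (5·w))^(1/4).
Convert to SI units:
  w = 5 kN/m = 5000 N/m
  E = 205 GPa = 2.05 × 10¹¹ Pa
  delta = 5.05 mm = 0.00505 m
Substitute:
  L = ((384 × 0.00505 × (2.05 × 10¹¹) × 0.00058) / (5 × 5000))^(1/4)
  L = 9.8 m
Final answer: L = 9.8 m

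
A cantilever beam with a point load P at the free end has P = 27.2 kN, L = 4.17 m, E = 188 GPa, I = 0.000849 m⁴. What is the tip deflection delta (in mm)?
Model: a cantilever beam with a point load P at the free end, so delta = (P·L^3) / (3·E·I).
Convert to SI units:
  P = 27.2 kN = 27200 N
  E = 188 GPa = 1.88 × 10¹¹ Pa
Substitute:
  delta = (27200 × 4.17^3) / (3 × (1.88 × 10¹¹) × 0.000849)
  delta = 0.004119 m
Convert: delta = 0.004119 m = 4.119 mm
Final answer: delta = 4.119 mm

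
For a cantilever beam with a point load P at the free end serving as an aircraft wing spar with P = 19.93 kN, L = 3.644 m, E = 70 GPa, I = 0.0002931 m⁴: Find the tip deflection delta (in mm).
Model: a cantilever beam with a point load P at the free end, so delta = (P·L^3) / (3·E·I).
Convert to SI units:
  P = 19.93 kN = 19930 N
  E = 70 GPa = 7 × 10¹⁰ Pa
Substitute:
  delta = (19930 × 3.644^3) / (3 × (7 × 10¹⁰) × 0.0002931)
  delta = 0.01567 m
Convert: delta = 0.01567 m = 15.67 mm
Final answer: delta = 15.67 mm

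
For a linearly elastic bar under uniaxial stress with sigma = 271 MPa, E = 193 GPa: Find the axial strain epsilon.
Model: a linearly elastic bar under uniaxial stress, so epsilon = sigma / E.
Convert to SI units:
  sigma = 271 MPa = 2.71 × 10⁸ Pa
  E = 193 GPa = 1.93 × 10¹¹ Pa
Substitute:
  epsilon = (2.71 × 10⁸) / (1.93 × 10¹¹)
  epsilon = 0.001404
Final answer: epsilon = 0.001404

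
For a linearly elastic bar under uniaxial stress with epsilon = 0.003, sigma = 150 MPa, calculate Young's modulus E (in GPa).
Model: a linearly elastic bar under uniaxial stress, so sigma = E·epsilon.
Solve for E: E = sigma / epsilon.
Convert to SI units:
  sigma = 150 MPa = 1.5 × 10⁸ Pa
Substitute:
  E = (1.5 × 10⁸) / 0.003
  E = 5 × 10¹⁰ Pa
Convert: E = 5 × 10¹⁰ Pa = 50 GPa
Final answer: E = 50 GPa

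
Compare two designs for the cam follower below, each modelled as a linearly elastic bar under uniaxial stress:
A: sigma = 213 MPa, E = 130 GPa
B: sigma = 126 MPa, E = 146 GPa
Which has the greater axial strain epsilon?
Model: a linearly elastic bar under uniaxial stress, so epsilon = sigma / E (SI units).
  A: epsilon = (2.13 × 10⁸) / (1.3 × 10¹¹) = 0.001638
  B: epsilon = (1.26 × 10⁸) / (1.46 × 10¹¹) = 0.000863
0.001638 > 0.000863, so A is larger.
Final answer: A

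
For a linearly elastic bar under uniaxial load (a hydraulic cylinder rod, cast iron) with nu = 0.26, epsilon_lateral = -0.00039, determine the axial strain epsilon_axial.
Model: a linearly elastic bar under uniaxial load, so epsilon_lateral = -nu·epsilon_axial.
Solve for epsilon_axial: epsilon_axial = -epsilon_lateral / nu.
Substitute:
  epsilon_axial = -(-0.00039) / 0.26
  epsilon_axial = 0.0015
Final answer: epsilon_axial = 0.0015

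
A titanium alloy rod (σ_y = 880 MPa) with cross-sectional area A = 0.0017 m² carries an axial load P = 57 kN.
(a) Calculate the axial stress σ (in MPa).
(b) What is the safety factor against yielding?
(a) Axial stress σ = P/A. Convert P = 57 kN = 57000 N.
  σ = 57000 / 0.0017 = 3.353 × 10⁷ Pa = 33.53 MPa
(b) Safety factor SF = σ_y/σ = 880 / 33.53 = 26.25
Final answer: (a) σ = 33.53 MPa, (b) SF = 26.25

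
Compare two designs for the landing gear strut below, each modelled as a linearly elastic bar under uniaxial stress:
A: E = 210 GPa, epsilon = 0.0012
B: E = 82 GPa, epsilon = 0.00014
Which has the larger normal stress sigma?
Model: a linearly elastic bar under uniaxial stress, so sigma = E·epsilon (SI units).
  A: sigma = (2.1 × 10¹¹) × 0.0012 = 2.52 × 10⁸ Pa = 252 MPa
  B: sigma = (8.2 × 10¹⁰) × 0.00014 = 1.148 × 10⁷ Pa = 11.48 MPa
252 MPa > 11.48 MPa, so A is larger.
Final answer: A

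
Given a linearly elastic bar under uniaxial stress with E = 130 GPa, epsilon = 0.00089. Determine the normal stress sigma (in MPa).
Model: a linearly elastic bar under uniaxial stress, so sigma = E·epsilon.
Convert to SI units:
  E = 130 GPa = 1.3 × 10¹¹ Pa
Substitute:
  sigma = (1.3 × 10¹¹) × 0.00089
  sigma = 1.157 × 10⁸ Pa
Convert: sigma = 1.157 × 10⁸ Pa = 115.7 MPa
Final answer: sigma = 115.7 MPa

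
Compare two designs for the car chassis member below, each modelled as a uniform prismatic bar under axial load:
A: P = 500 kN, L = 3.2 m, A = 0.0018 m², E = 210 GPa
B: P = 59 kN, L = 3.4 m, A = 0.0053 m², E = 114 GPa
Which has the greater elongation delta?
Model: a uniform prismatic bar under axial load, so delta = (P·L) / (A·E) (SI units).
  A: delta = (500000 × 3.2) / (0.0018 × (2.1 × 10¹¹)) = 0.004233 m = 4.233 mm
  B: delta = (59000 × 3.4) / (0.0053 × (1.14 × 10¹¹)) = 0.000332 m = 0.332 mm
4.233 mm > 0.332 mm, so A is larger.
Final answer: A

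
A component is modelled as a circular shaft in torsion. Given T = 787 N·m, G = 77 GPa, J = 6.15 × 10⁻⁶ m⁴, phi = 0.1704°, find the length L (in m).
Model: a circular shaft in torsion, so phi = (T·L) / (G·J).
Solve for L: L = (phi·G·J) / T.
Convert to SI units:
  G = 77 GPa = 7.7 × 10¹⁰ Pa
  phi = 0.1704° = 0.002974 rad
Substitute:
  L = (0.002974 × (7.7 × 10¹⁰) × (6.15 × 10⁻⁶)) / 787
  L = 1.79 m
Final answer: L = 1.79 m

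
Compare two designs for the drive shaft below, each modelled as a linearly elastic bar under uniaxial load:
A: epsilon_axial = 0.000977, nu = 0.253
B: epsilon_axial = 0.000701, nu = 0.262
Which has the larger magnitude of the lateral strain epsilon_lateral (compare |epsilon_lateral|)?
Model: a linearly elastic bar under uniaxial load, so epsilon_lateral = -nu·epsilon_axial (SI units).
  A: epsilon_lateral = -(0.253 × 0.000977) = -0.0002472
  B: epsilon_lateral = -(0.262 × 0.000701) = -0.0001837
|epsilon_lateral|: A = 0.0002472, B = 0.0001837, so A is larger in magnitude.
Final answer: A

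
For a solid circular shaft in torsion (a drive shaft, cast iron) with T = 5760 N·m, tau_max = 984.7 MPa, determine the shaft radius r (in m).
Model: a solid circular shaft in torsion, so tau_max = (2·T) / (π·r^3).
Solve for r: r = ((2·T) / (π·tau_max))^(1/3).
Convert to SI units:
  tau_max = 984.7 MPa = 9.847 × 10⁸ Pa
Substitute:
  r = ((2 × 5760) / (π × (9.847 × 10⁸)))^(1/3)
  r = 0.0155 m
Final answer: r = 0.0155 m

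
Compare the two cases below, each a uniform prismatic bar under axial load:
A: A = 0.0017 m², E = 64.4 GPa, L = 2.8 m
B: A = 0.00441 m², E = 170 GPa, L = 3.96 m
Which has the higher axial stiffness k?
Model: a uniform prismatic bar under axial load, so k = (A·E) / L (SI units).
  A: k = (0.0017 × (6.44 × 10¹⁰)) / 2.8 = 3.91 × 10⁷ N/m = 39.1 MN/m
  B: k = (0.00441 × (1.7 × 10¹¹)) / 3.96 = 1.893 × 10⁸ N/m = 189.3 MN/m
189.3 MN/m > 39.1 MN/m, so B is larger.
Final answer: B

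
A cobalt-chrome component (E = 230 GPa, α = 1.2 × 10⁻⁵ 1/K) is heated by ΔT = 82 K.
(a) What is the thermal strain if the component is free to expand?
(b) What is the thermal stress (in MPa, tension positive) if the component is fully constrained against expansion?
(a) Free thermal strain ε_th = α·ΔT = (1.2 × 10⁻⁵) × 82 = 0.000984
(b) Fully constrained, the expansion is suppressed, so σ = -E·α·ΔT. Convert E = 230 GPa = 2.3 × 10¹¹ Pa.
  σ = -(2.3 × 10¹¹) × (1.2 × 10⁻⁵) × 82 = -2.263 × 10⁸ Pa = -226.3 MPa (compressive)
Final answer: (a) ε_th = 0.000984, (b) σ = -226.3 MPa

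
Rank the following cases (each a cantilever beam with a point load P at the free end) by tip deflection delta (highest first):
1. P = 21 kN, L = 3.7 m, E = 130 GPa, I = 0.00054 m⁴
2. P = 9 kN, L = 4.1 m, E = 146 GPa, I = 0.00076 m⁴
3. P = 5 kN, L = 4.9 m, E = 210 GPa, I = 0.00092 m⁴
Model: a cantilever beam with a point load P at the free end, so delta = (P·L^3) / (3·E·I) (SI units).
  Case 1: delta = (21000 × 3.7^3) / (3 × (1.3 × 10¹¹) × 0.00054) = 0.005051 m = 5.051 mm
  Case 2: delta = (9000 × 4.1^3) / (3 × (1.46 × 10¹¹) × 0.00076) = 0.001863 m = 1.863 mm
  Case 3: delta = (5000 × 4.9^3) / (3 × (2.1 × 10¹¹) × 0.00092) = 0.001015 m = 1.015 mm
Ordering: 5.051 mm (case 1) > 1.863 mm (case 2) > 1.015 mm (case 3)
Final answer: 1, 2, 3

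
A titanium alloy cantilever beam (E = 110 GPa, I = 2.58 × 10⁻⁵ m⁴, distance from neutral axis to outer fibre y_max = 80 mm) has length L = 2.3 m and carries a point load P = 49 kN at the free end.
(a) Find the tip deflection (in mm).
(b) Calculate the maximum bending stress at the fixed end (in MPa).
(a) Tip deflection of a cantilever with an end point load: δ = P·L^3 / (3·E·I). Convert P = 49 kN = 49000 N, E = 110 GPa = 1.1 × 10¹¹ Pa.
  δ = (49000 × 2.3^3) / (3 × (1.1 × 10¹¹) × (2.58 × 10⁻⁵)) = 0.07002 m = 70.02 mm
(b) Maximum bending moment at the fixed end: M = P·L = 49000 × 2.3 = 112700 N·m. Convert y_max = 80 mm = 0.08 m.
  σ = M·y_max / I = (112700 × 0.08) / (2.58 × 10⁻⁵) = 3.495 × 10⁸ Pa = 349.5 MPa
Final answer: (a) δ = 70.02 mm, (b) σ = 349.5 MPa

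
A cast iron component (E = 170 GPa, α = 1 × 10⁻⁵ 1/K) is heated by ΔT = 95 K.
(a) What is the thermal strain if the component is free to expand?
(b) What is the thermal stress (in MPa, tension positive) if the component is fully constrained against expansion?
(a) Free thermal strain ε_th = α·ΔT = (1 × 10⁻⁵) × 95 = 0.00095
(b) Fully constrained, the expansion is suppressed, so σ = -E·α·ΔT. Convert E = 170 GPa = 1.7 × 10¹¹ Pa.
  σ = -(1.7 × 10¹¹) × (1 × 10⁻⁵) × 95 = -1.615 × 10⁸ Pa = -161.5 MPa (compressive)
Final answer: (a) ε_th = 0.00095, (b) σ = -161.5 MPa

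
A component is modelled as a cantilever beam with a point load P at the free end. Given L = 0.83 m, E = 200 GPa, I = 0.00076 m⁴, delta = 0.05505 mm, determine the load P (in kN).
Model: a cantilever beam with a point load P at the free end, so delta = (P·L^3) / (3·E·I).
Solve for P: P = (3·delta·E·I) / L^3.
Convert to SI units:
  E = 200 GPa = 2 × 10¹¹ Pa
  delta = 0.05505 mm = 5.505 × 10⁻⁵ m
Substitute:
  P = (3 × (5.505 × 10⁻⁵) × (2 × 10¹¹) × 0.00076) / 0.83^3
  P = 43900 N
Convert: P = 43900 N = 43.9 kN
Final answer: P = 43.9 kN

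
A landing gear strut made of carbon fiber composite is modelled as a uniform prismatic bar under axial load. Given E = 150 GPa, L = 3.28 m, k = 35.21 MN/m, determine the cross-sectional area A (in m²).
Model: a uniform prismatic bar under axial load, so k = (A·E) / L.
Solve for A: A = (k·L) / E.
Convert to SI units:
  E = 150 GPa = 1.5 × 10¹¹ Pa
  k = 35.21 MN/m = 3.521 × 10⁷ N/m
Substitute:
  A = ((3.521 × 10⁷) × 3.28) / (1.5 × 10¹¹)
  A = 0.0007699 m²
Final answer: A = 0.0007699 m²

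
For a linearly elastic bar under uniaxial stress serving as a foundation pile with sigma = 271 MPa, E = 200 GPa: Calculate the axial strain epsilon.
Model: a linearly elastic bar under uniaxial stress, so epsilon = sigma / E.
Convert to SI units:
  sigma = 271 MPa = 2.71 × 10⁸ Pa
  E = 200 GPa = 2 × 10¹¹ Pa
Substitute:
  epsilon = (2.71 × 10⁸) / (2 × 10¹¹)
  epsilon = 0.001355
Final answer: epsilon = 0.001355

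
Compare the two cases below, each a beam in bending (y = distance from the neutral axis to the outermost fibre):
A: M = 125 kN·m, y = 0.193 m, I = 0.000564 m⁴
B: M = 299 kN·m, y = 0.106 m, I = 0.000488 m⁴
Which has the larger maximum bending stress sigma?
Model: a beam in bending (y = distance from the neutral axis to the outermost fibre), so sigma = (M·y) / I (SI units).
  A: sigma = (125000 × 0.193) / 0.000564 = 4.277 × 10⁷ Pa = 42.77 MPa
  B: sigma = (299000 × 0.106) / 0.000488 = 6.495 × 10⁷ Pa = 64.95 MPa
64.95 MPa > 42.77 MPa, so B is larger.
Final answer: B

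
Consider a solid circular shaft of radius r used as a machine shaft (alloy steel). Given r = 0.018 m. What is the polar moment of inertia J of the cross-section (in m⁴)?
Model: a solid circular shaft of radius r, so J = (π·r^4) / 2.
Substitute:
  J = (π × 0.018^4) / 2
  J = 1.649 × 10⁻⁷ m⁴
Final answer: J = 1.649 × 10⁻⁷ m⁴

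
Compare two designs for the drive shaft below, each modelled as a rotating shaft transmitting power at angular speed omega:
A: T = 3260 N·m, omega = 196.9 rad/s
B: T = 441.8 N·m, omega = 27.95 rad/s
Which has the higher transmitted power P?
Model: a rotating shaft transmitting power at angular speed omega, so P = T·omega (SI units).
  A: P = 3260 × 196.9 = 641900 W = 641.9 kW
  B: P = 441.8 × 27.95 = 12350 W = 12.35 kW
641.9 kW > 12.35 kW, so A is larger.
Final answer: A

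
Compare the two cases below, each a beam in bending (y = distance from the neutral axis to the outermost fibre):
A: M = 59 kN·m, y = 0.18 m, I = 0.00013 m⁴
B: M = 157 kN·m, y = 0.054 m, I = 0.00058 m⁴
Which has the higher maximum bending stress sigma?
Model: a beam in bending (y = distance from the neutral axis to the outermost fibre), so sigma = (M·y) / I (SI units).
  A: sigma = (59000 × 0.18) / 0.00013 = 8.169 × 10⁷ Pa = 81.69 MPa
  B: sigma = (157000 × 0.054) / 0.00058 = 1.462 × 10⁷ Pa = 14.62 MPa
81.69 MPa > 14.62 MPa, so A is larger.
Final answer: A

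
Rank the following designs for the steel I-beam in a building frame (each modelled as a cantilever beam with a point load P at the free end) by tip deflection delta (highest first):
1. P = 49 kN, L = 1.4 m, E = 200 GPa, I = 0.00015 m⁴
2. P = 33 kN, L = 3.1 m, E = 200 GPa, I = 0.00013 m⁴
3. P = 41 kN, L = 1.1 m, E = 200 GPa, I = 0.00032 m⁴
Model: a cantilever beam with a point load P at the free end, so delta = (P·L^3) / (3·E·I) (SI units).
  Case 1: delta = (49000 × 1.4^3) / (3 × (2 × 10¹¹) × 0.00015) = 0.001494 m = 1.494 mm
  Case 2: delta = (33000 × 3.1^3) / (3 × (2 × 10¹¹) × 0.00013) = 0.0126 m = 12.6 mm
  Case 3: delta = (41000 × 1.1^3) / (3 × (2 × 10¹¹) × 0.00032) = 0.0002842 m = 0.2842 mm
Ordering: 12.6 mm (case 2) > 1.494 mm (case 1) > 0.2842 mm (case 3)
Final answer: 2, 1, 3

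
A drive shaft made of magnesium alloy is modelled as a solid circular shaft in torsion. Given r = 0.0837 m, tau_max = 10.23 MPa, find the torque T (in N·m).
Model: a solid circular shaft in torsion, so tau_max = (2·T) / (π·r^3).
Solve for T: T = (π·tau_max·r^3) / 2.
Convert to SI units:
  tau_max = 10.23 MPa = 1.023 × 10⁷ Pa
Substitute:
  T = (π × (1.023 × 10⁷) × 0.0837^3) / 2
  T = 9423 N·m
Final answer: T = 9423 N·m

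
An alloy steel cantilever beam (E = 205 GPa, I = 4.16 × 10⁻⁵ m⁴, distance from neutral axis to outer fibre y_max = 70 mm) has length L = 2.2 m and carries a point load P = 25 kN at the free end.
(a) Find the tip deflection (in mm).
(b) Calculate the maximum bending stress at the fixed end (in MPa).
(a) Tip deflection of a cantilever with an end point load: δ = P·L^3 / (3·E·I). Convert P = 25 kN = 25000 N, E = 205 GPa = 2.05 × 10¹¹ Pa.
  δ = (25000 × 2.2^3) / (3 × (2.05 × 10¹¹) × (4.16 × 10⁻⁵)) = 0.0104 m = 10.4 mm
(b) Maximum bending moment at the fixed end: M = P·L = 25000 × 2.2 = 55000 N·m. Convert y_max = 70 mm = 0.07 m.
  σ = M·y_max / I = (55000 × 0.07) / (4.16 × 10⁻⁵) = 9.255 × 10⁷ Pa = 92.55 MPa
Final answer: (a) δ = 10.4 mm, (b) σ = 92.55 MPa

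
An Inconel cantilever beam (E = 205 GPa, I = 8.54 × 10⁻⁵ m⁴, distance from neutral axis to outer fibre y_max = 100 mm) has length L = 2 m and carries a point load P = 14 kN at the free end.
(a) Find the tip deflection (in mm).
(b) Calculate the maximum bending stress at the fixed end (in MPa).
(a) Tip deflection of a cantilever with an end point load: δ = P·L^3 / (3·E·I). Convert P = 14 kN = 14000 N, E = 205 GPa = 2.05 × 10¹¹ Pa.
  δ = (14000 × 2^3) / (3 × (2.05 × 10¹¹) × (8.54 × 10⁻⁵)) = 0.002132 m = 2.132 mm
(b) Maximum bending moment at the fixed end: M = P·L = 14000 × 2 = 28000 N·m. Convert y_max = 100 mm = 0.1 m.
  σ = M·y_max / I = (28000 × 0.1) / (8.54 × 10⁻⁵) = 3.279 × 10⁷ Pa = 32.79 MPa
Final answer: (a) δ = 2.132 mm, (b) σ = 32.79 MPa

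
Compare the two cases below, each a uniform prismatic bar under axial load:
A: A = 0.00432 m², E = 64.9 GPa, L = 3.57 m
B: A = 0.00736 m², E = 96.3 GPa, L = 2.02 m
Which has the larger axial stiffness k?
Model: a uniform prismatic bar under axial load, so k = (A·E) / L (SI units).
  A: k = (0.00432 × (6.49 × 10¹⁰)) / 3.57 = 7.853 × 10⁷ N/m = 78.53 MN/m
  B: k = (0.00736 × (9.63 × 10¹⁰)) / 2.02 = 3.509 × 10⁸ N/m = 350.9 MN/m
350.9 MN/m > 78.53 MN/m, so B is larger.
Final answer: B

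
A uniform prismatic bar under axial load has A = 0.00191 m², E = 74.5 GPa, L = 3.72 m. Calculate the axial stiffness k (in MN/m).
Model: a uniform prismatic bar under axial load, so k = (A·E) / L.
Convert to SI units:
  E = 74.5 GPa = 7.45 × 10¹⁰ Pa
Substitute:
  k = (0.00191 × (7.45 × 10¹⁰)) / 3.72
  k = 3.825 × 10⁷ N/m
Convert: k = 3.825 × 10⁷ N/m = 38.25 MN/m
Final answer: k = 38.25 MN/m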